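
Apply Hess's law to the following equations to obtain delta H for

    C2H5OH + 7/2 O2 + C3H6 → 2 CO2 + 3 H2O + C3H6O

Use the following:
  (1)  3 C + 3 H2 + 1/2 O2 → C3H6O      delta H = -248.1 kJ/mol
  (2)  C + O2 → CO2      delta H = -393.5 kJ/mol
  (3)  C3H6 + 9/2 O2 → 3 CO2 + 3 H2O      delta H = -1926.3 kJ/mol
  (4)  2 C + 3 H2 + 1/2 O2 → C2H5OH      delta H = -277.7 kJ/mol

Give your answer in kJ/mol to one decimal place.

(1) as written (C3H6O already on the product side): -248.1 kJ/mol
(2) reversed: +393.5 kJ/mol
(3) as written (C3H6 already on the reactant side): -1926.3 kJ/mol
(4) reversed (reverse to put C2H5OH on the reactant side): +277.7 kJ/mol
delta H = (1)·(-248.1) + (-1)·(-393.5) + (1)·(-1926.3) + (-1)·(-277.7) = -1503.2 kJ/mol

delta H = -1503.2 kJ/mol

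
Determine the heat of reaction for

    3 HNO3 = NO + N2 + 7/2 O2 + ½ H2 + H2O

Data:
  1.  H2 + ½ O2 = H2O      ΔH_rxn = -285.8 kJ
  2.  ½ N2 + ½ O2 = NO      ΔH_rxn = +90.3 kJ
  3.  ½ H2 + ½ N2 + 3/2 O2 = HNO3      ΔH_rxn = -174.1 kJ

eq. 1 as written (H2O already on the product side): -285.8 kJ
eq. 2 as written (NO already on the product side): +90.3 kJ
eq. 3 reversed and × 3 (HNO3 must end up as a reactant; scale by 3 for the 3 HNO3): (-3)·(-174.1) = +522.3 kJ
Summing the manipulated equations, ΔH_rxn = (-285.8) + (+90.3) + (+522.3) = 326.8 kJ

ΔH_rxn = 326.8 kJ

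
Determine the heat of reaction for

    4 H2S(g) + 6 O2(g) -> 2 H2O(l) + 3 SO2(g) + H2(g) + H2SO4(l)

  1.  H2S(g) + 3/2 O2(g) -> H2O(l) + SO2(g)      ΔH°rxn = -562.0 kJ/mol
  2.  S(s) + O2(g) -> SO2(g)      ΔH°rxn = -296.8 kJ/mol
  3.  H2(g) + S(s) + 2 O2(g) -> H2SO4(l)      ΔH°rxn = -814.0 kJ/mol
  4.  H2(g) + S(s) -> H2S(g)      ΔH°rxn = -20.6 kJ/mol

eq. 1 × 2: (2)·(-562.0) = -1124.0 kJ/mol
eq. 2 as written: -296.8 kJ/mol
eq. 3 as written: -814.0 kJ/mol
eq. 4 reversed and × 2: (-2)·(-20.6) = +41.2 kJ/mol
ΔH°rxn = (2)·(-562.0) + (1)·(-296.8) + (1)·(-814.0) + (-2)·(-20.6) = -2193.6 kJ/mol

ΔH°rxn = -2193.6 kJ/mol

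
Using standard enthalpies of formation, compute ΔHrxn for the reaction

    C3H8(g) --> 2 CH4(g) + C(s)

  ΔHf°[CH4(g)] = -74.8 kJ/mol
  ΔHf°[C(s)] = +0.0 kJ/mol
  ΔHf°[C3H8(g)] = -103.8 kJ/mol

ΔH°rxn = Σ nΔHf°(products) − Σ nΔHf°(reactants).
Products: 2·(-74.8) + 1·(+0.0) = -149.6
Reactants: 1·(-103.8) = -103.8
ΔHrxn = (-149.6) − (-103.8) = -45.8 kJ/mol

ΔHrxn = -45.8 kJ/mol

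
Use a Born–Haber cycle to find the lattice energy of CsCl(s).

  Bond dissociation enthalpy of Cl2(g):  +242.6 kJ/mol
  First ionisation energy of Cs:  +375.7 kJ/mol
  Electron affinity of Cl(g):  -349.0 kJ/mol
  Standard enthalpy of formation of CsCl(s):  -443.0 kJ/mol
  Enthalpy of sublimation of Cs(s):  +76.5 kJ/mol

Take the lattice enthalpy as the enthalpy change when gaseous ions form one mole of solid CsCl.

ΔHf° = 1·ΔHsub + 1·(ΣIE) + 1/2·D(Cl2) + 1·EA + U
-443.0 = 1·(+76.5) + 1·(+375.7) + 1/2·(+242.6) + 1·(-349.0) + U
U = -443.0 − (+224.5) = -667.5 kJ/mol

U = -667.5 kJ/mol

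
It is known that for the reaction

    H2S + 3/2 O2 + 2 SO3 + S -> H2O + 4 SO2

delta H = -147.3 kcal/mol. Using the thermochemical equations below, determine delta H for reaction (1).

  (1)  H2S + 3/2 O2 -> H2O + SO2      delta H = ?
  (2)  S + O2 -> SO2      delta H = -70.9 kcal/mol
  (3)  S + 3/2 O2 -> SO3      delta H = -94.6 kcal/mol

delta H = -123.8 kcal/mol

(1) as written: contributes x
(2) × 3: (3)·(-70.9) = -212.7 kcal/mol
(3) reversed and × 2: (-2)·(-94.6) = +189.2 kcal/mol
-147.3 = (-212.7) + (+189.2) + x
x = (-147.3 − (-23.5)) / (1) = -123.8 kcal/mol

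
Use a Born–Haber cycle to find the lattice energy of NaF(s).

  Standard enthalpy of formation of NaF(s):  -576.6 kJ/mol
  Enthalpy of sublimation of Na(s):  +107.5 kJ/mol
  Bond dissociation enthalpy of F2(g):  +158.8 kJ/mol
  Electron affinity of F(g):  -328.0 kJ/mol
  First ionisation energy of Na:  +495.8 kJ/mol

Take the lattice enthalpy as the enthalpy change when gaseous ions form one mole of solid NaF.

U = -931.3 kJ/mol

ΔHf° = 1·ΔHsub + 1·(ΣIE) + 1/2·D(F2) + 1·EA + U
-576.6 = 1·(+107.5) + 1·(+495.8) + 1/2·(+158.8) + 1·(-328.0) + U
U = -576.6 − (+354.7) = -931.3 kJ/mol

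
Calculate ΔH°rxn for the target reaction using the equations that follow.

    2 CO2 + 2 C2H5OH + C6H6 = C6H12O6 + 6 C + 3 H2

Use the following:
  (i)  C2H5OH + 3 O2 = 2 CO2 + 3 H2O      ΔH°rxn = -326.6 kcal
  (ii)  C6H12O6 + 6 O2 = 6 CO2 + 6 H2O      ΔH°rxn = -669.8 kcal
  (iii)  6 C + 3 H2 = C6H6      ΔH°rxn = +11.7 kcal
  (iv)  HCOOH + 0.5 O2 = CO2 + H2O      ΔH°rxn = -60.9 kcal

(i) × 2 (scale by 2 for the 2 C2H5OH): (2)·(-326.6) = -653.2 kcal
(ii) reversed (reverse to put C6H12O6 on the product side): +669.8 kcal
(iii) reversed (C6H6 must end up as a reactant): -11.7 kcal
(iv): not needed (HCOOH appears nowhere else).
Combining the equations, ΔH°rxn = (-653.2) + (+669.8) + (-11.7) = 4.9 kcal

ΔH°rxn = 4.9 kcal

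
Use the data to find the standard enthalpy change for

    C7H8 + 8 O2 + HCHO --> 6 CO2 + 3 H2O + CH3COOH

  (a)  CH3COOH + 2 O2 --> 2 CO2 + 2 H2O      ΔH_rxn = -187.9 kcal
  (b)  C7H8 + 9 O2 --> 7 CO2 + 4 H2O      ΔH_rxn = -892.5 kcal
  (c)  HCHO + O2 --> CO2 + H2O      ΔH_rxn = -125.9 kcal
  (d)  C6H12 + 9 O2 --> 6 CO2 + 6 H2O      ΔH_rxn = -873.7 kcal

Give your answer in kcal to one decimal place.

ΔH_rxn = -830.5 kcal

(a) reversed: +187.9 kcal
(b) as written: -892.5 kcal
(c) as written: -125.9 kcal
(d): not needed.
Summing the manipulated equations, ΔH_rxn = (+187.9) + (-892.5) + (-125.9) = -830.5 kcal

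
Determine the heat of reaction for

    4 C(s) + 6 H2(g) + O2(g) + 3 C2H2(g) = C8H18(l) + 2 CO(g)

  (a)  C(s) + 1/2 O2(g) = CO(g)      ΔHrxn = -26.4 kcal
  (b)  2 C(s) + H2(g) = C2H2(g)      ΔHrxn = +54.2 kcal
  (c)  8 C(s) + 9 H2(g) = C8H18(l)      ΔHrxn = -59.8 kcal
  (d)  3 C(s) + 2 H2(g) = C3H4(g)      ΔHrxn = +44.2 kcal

(a) × 2 (×2 to match 2 CO(g) in the target): (2)·(-26.4) = -52.8 kcal
(b) reversed and × 3 (C2H2(g) must end up as a reactant; scale by 3 for the 3 C2H2(g)): (-3)·(+54.2) = -162.6 kcal
(c) as written (C8H18(l) already on the product side): -59.8 kcal
(d): not needed (C3H4(g) appears nowhere else).
ΔHrxn = (-52.8) + (-162.6) + (-59.8) = -275.2 kcal

ΔHrxn = -275.2 kcal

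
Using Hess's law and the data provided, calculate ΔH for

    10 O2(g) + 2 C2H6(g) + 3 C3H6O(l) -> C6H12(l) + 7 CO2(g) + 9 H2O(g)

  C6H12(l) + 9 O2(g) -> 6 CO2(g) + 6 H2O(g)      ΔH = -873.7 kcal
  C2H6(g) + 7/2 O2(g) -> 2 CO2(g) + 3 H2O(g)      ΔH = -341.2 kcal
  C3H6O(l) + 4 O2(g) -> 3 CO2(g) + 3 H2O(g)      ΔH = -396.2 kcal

ΔH = -997.3 kcal

equation 1 reversed: +873.7 kcal
equation 2 × 2: (2)·(-341.2) = -682.4 kcal
equation 3 × 3: (3)·(-396.2) = -1188.6 kcal
By Hess's law, ΔH = (+873.7) + (-682.4) + (-1188.6) = -997.3 kcal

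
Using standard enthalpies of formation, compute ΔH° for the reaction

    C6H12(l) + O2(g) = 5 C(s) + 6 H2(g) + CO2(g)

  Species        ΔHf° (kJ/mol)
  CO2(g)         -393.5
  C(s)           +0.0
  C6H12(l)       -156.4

Products: 5·(+0.0) + 6·(+0.0) + 1·(-393.5) = -393.5
Reactants: 1·(-156.4) + 1·(+0.0) = -156.4
ΔH° = (-393.5) − (-156.4) = -237.1 kJ/mol

ΔH° = -237.1 kJ/mol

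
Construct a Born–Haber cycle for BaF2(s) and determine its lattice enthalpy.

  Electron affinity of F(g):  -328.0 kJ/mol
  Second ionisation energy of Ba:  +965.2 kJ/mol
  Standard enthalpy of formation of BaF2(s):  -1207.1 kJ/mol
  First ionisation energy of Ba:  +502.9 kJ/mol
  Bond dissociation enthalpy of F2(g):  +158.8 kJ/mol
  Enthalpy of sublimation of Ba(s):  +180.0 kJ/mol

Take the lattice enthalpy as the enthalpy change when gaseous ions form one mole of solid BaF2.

U = -2358.0 kJ/mol

ΔHf° = 1·ΔHsub + 1·(ΣIE) + 1·D(F2) + 2·EA + U
-1207.1 = 1·(+180.0) + 1·(+1468.1) + 1·(+158.8) + 2·(-328.0) + U
U = -1207.1 − (+1150.9) = -2358.0 kJ/mol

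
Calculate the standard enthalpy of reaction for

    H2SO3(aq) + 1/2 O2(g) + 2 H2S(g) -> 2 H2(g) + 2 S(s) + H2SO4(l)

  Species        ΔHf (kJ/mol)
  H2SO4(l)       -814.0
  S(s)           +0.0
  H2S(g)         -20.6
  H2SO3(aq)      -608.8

ΔH°rxn = Σ nΔHf°(products) − Σ nΔHf°(reactants).
Products: 2·(+0.0) + 2·(+0.0) + 1·(-814.0) = -814.0
Reactants: 1·(-608.8) + 1/2·(+0.0) + 2·(-20.6) = -650.0
ΔH° = (-814.0) − (-650.0) = -164.0 kJ/mol

ΔH° = -164.0 kJ/mol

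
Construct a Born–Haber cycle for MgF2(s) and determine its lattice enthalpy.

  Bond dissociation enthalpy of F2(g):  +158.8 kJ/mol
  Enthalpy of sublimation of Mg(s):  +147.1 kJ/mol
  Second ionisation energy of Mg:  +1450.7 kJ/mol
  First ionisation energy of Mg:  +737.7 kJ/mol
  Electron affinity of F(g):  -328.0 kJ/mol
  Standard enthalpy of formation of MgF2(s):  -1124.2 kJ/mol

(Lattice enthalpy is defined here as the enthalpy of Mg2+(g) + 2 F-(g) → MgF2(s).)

U = -2962.5 kJ/mol

ΔHf° = 1·ΔHsub + 1·(ΣIE) + 1·D(F2) + 2·EA + U
-1124.2 = 1·(+147.1) + 1·(+2188.4) + 1·(+158.8) + 2·(-328.0) + U
U = -1124.2 − (+1838.3) = -2962.5 kJ/mol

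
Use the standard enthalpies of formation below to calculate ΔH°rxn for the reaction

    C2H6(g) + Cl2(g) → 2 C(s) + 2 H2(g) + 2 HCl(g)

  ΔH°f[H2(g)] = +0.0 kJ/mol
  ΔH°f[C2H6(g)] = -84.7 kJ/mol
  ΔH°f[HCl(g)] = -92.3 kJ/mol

Products: 2·(+0.0) + 2·(+0.0) + 2·(-92.3) = -184.6
Reactants: 1·(-84.7) + 1·(+0.0) = -84.7
ΔH°rxn = (-184.6) − (-84.7) = -99.9 kJ/mol

ΔH°rxn = -99.9 kJ/mol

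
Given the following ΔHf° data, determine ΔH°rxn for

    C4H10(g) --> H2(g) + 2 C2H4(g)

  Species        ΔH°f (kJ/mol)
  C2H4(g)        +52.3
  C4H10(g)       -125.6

Products: 1·(+0.0) + 2·(+52.3) = +104.6
Reactants: 1·(-125.6) = -125.6
ΔH°rxn = (+104.6) − (-125.6) = 230.2 kJ/mol

ΔH°rxn = 230.2 kJ/mol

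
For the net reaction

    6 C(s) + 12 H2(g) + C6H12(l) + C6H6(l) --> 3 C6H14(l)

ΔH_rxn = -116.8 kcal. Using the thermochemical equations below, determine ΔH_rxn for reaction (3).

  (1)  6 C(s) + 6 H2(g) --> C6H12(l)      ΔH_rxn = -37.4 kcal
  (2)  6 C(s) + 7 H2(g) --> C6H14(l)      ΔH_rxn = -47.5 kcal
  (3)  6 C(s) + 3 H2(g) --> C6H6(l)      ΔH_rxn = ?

(1) reversed (C6H12(l) must end up as a reactant): +37.4 kcal
(2) × 3 (scale by 3 for the 3 C6H14(l)): (3)·(-47.5) = -142.5 kcal
(3) reversed (reverse to put C6H6(l) on the reactant side): contributes −x
-116.8 = (+37.4) + (-142.5) − x
x = (-116.8 − (-105.1)) / (-1) = 11.7 kcal

ΔH_rxn = 11.7 kcal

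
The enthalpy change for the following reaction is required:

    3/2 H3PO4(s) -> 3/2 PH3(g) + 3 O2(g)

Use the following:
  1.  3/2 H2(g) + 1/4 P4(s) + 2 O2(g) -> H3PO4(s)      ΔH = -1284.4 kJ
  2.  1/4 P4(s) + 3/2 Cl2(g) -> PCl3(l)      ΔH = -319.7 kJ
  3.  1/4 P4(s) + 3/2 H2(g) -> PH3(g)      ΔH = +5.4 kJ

ΔH = 1934.7 kJ

eq. 1 reversed and × 3/2 (H3PO4(s) must end up as a reactant; ×3/2 to match 3/2 H3PO4(s) in the target): (-3/2)·(-1284.4) = +1926.6 kJ
eq. 2: not needed (Cl2(g) appears nowhere else).
eq. 3 × 3/2 (scale by 3/2 for the 3/2 PH3(g)): (3/2)·(+5.4) = +8.1 kJ
Summing the manipulated equations, ΔH = (-3/2)·(-1284.4) + (3/2)·(+5.4) = 1934.7 kJ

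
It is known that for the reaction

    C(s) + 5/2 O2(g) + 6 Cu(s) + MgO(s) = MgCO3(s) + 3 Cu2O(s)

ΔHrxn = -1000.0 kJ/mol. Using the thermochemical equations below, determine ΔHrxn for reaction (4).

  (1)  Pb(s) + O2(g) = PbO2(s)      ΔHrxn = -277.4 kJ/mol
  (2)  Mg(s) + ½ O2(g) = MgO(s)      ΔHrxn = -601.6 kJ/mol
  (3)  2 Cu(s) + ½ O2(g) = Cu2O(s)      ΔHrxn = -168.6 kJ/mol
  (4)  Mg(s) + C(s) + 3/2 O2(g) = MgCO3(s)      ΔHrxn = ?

(1): not needed (PbO2(s) appears nowhere else).
(2) reversed (MgO(s) must end up as a reactant): +601.6 kJ/mol
(3) × 3 (×3 to match 3 Cu2O(s) in the target): (3)·(-168.6) = -505.8 kJ/mol
(4) as written (MgCO3(s) already on the product side): contributes x
-1000.0 = (+601.6) + (-505.8) + x
x = (-1000.0 − (+95.8)) / (1) = -1095.8 kJ/mol

ΔHrxn = -1095.8 kJ/mol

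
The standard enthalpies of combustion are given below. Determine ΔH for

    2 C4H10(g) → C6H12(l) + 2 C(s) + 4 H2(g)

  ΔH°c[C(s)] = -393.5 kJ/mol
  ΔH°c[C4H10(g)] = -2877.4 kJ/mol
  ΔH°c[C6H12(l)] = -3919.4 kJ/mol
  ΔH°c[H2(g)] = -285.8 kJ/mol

Using ΔH = Σ nΔHc°(reactants) − Σ nΔHc°(products):
= [2·(-2877.4)] − [1·(-3919.4) + 2·(-393.5) + 4·(-285.8)]
= 94.8 kJ/mol

ΔH = 94.8 kJ/mol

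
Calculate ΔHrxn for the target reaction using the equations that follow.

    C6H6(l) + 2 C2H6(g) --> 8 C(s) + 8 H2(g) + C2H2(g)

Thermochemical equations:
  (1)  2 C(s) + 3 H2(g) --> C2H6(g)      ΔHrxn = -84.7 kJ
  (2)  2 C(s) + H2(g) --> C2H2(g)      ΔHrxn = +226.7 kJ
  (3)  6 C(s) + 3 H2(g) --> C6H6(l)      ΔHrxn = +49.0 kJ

ΔHrxn = 347.1 kJ

(1) reversed and × 2 (C2H6(g) must end up as a reactant; ×2 to match 2 C2H6(g) in the target): (-2)·(-84.7) = +169.4 kJ
(2) as written (C2H2(g) already on the product side): +226.7 kJ
(3) reversed (C6H6(l) must end up as a reactant): -49.0 kJ
Since enthalpy is a state function, ΔHrxn = (+169.4) + (+226.7) + (-49.0) = 347.1 kJ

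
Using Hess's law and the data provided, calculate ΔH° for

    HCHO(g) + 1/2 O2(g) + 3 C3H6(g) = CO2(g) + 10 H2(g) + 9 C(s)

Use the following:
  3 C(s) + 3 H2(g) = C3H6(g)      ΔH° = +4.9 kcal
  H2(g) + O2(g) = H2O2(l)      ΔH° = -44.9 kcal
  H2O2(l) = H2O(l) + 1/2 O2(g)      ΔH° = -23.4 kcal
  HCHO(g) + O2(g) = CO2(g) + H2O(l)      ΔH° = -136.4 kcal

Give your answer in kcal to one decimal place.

ΔH° = -82.8 kcal

equation 1 reversed and × 3 (reverse to put C3H6(g) on the reactant side; ×3 to match 3 C3H6(g) in the target): (-3)·(+4.9) = -14.7 kcal
equation 2 reversed: +44.9 kcal
equation 3 reversed: +23.4 kcal
equation 4 as written (HCHO(g) already on the reactant side): -136.4 kcal
By Hess's law, ΔH° = (-14.7) + (+44.9) + (+23.4) + (-136.4) = -82.8 kcal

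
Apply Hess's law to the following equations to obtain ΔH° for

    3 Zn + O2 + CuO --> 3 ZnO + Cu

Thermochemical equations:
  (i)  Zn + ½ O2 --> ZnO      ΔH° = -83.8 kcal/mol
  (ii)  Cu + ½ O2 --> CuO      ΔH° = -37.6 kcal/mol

(i) × 3 (×3 to match 3 ZnO in the target): (3)·(-83.8) = -251.4 kcal/mol
(ii) reversed (CuO must end up as a reactant): +37.6 kcal/mol
ΔH° = (3)·(-83.8) + (-1)·(-37.6) = -213.8 kcal/mol

ΔH° = -213.8 kcal/mol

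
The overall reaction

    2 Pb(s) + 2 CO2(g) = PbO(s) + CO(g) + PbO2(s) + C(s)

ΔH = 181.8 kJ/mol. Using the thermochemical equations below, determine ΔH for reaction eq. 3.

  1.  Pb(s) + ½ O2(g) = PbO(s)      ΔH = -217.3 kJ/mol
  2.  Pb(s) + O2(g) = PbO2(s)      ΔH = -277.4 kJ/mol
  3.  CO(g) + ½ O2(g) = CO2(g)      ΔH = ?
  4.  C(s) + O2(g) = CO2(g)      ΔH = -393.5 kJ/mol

eq. 1 as written: -217.3 kJ/mol
eq. 2 as written: -277.4 kJ/mol
eq. 3 reversed: contributes −x
eq. 4 reversed: +393.5 kJ/mol
+181.8 = (-217.3) + (-277.4) + (+393.5) − x
x = (+181.8 − (-101.2)) / (-1) = -283.0 kJ/mol

ΔH = -283.0 kJ/mol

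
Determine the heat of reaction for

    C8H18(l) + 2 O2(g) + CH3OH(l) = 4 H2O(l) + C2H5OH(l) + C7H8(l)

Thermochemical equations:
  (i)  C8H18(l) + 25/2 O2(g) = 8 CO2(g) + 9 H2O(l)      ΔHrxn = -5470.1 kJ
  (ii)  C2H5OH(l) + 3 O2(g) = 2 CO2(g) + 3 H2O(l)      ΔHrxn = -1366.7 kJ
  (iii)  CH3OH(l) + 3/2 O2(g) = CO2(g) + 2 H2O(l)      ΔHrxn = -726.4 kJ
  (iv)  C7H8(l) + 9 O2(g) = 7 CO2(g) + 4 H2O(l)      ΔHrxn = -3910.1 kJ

(i) as written (C8H18(l) already on the reactant side): -5470.1 kJ
(ii) reversed (reverse to put C2H5OH(l) on the product side): +1366.7 kJ
(iii) as written (CH3OH(l) already on the reactant side): -726.4 kJ
(iv) reversed (C7H8(l) must end up as a product): +3910.1 kJ
Summing the manipulated equations, ΔHrxn = (-5470.1) + (+1366.7) + (-726.4) + (+3910.1) = -919.7 kJ

ΔHrxn = -919.7 kJ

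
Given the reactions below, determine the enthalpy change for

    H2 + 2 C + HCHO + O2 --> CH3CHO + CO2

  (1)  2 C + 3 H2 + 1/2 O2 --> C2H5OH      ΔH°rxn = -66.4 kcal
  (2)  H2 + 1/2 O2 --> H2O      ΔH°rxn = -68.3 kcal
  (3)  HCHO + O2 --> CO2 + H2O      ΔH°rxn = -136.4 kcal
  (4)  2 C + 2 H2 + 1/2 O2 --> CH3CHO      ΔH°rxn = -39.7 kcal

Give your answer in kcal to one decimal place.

ΔH°rxn = -107.8 kcal

(1): not needed (C2H5OH appears nowhere else).
(2) reversed: +68.3 kcal
(3) as written (HCHO already on the reactant side): -136.4 kcal
(4) as written (CH3CHO already on the product side): -39.7 kcal
Summing the manipulated equations, ΔH°rxn = (+68.3) + (-136.4) + (-39.7) = -107.8 kcal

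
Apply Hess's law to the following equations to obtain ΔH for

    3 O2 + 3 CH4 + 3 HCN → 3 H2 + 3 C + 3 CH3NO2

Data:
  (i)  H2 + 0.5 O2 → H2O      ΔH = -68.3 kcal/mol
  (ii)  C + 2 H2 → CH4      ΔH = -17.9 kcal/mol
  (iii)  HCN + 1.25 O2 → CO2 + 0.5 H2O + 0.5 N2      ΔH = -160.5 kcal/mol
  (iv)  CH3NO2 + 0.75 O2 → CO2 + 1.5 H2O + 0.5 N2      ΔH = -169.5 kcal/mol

(i) × 3: (3)·(-68.3) = -204.9 kcal/mol
(ii) reversed and × 3 (reverse to put CH4 on the reactant side; ×3 to match 3 CH4 in the target): (-3)·(-17.9) = +53.7 kcal/mol
(iii) × 3 (×3 to match 3 HCN in the target): (3)·(-160.5) = -481.5 kcal/mol
(iv) reversed and × 3 (reverse to put CH3NO2 on the product side; ×3 to match 3 CH3NO2 in the target): (-3)·(-169.5) = +508.5 kcal/mol
ΔH = (3)·(-68.3) + (-3)·(-17.9) + (3)·(-160.5) + (-3)·(-169.5) = -124.2 kcal/mol

ΔH = -124.2 kcal/mol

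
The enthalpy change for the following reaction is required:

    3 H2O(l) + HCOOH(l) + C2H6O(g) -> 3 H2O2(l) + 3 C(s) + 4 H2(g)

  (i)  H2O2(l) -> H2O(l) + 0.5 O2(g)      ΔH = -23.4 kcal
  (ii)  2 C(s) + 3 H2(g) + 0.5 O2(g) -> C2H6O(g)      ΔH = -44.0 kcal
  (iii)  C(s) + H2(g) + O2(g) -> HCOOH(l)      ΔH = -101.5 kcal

(i) reversed and × 3: (-3)·(-23.4) = +70.2 kcal
(ii) reversed: +44.0 kcal
(iii) reversed: +101.5 kcal
ΔH = (-3)·(-23.4) + (-1)·(-44.0) + (-1)·(-101.5) = 215.7 kcal

ΔH = 215.7 kcal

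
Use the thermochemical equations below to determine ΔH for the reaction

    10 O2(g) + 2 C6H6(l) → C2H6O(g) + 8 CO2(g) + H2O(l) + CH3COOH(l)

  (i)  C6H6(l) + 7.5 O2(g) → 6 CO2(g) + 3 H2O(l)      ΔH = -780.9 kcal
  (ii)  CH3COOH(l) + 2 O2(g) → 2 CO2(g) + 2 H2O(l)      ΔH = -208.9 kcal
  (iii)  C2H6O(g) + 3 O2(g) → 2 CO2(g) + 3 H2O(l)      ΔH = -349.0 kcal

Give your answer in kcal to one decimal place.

ΔH = -1003.9 kcal

(i) × 2: (2)·(-780.9) = -1561.8 kcal
(ii) reversed: +208.9 kcal
(iii) reversed: +349.0 kcal
Combining the equations, ΔH = (-1561.8) + (+208.9) + (+349.0) = -1003.9 kcal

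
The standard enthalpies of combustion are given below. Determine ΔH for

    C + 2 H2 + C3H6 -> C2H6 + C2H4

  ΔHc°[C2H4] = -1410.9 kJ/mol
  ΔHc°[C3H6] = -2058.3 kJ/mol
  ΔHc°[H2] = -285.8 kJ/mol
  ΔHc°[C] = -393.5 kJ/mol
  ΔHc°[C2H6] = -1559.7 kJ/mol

Using ΔH = Σ nΔHc°(reactants) − Σ nΔHc°(products):
= [1·(-393.5) + 2·(-285.8) + 1·(-2058.3)] − [1·(-1559.7) + 1·(-1410.9)]
= -52.8 kJ/mol

ΔH = -52.8 kJ/mol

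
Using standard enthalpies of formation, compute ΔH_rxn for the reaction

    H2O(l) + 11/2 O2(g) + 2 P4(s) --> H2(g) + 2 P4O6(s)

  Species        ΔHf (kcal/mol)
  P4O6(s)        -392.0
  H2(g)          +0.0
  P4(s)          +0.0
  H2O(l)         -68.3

ΔH_rxn = -715.7 kcal/mol

Products: 1·(+0.0) + 2·(-392.0) = -784.0
Reactants: 1·(-68.3) + 11/2·(+0.0) + 2·(+0.0) = -68.3
ΔH_rxn = (-784.0) − (-68.3) = -715.7 kcal/mol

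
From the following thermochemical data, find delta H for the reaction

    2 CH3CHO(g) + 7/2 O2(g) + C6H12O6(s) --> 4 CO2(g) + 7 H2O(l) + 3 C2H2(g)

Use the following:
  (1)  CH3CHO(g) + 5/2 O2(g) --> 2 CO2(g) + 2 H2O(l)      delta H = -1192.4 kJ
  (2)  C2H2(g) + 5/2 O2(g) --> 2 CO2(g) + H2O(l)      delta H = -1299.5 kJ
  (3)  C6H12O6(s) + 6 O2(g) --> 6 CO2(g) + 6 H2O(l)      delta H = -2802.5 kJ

(1) × 2 (×2 to match 2 CH3CHO(g) in the target): (2)·(-1192.4) = -2384.8 kJ
(2) reversed and × 3 (C2H2(g) must end up as a product; scale by 3 for the 3 C2H2(g)): (-3)·(-1299.5) = +3898.5 kJ
(3) as written (C6H12O6(s) already on the reactant side): -2802.5 kJ
Since enthalpy is a state function, delta H = (2)·(-1192.4) + (-3)·(-1299.5) + (1)·(-2802.5) = -1288.8 kJ

delta H = -1288.8 kJ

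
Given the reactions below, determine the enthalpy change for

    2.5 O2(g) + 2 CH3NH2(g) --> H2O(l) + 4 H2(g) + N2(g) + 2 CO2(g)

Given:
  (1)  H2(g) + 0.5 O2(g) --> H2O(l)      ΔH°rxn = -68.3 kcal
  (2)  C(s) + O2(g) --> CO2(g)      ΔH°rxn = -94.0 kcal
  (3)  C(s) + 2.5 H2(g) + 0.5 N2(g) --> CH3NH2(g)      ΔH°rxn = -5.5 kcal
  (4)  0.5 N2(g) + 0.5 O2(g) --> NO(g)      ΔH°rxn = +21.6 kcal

ΔH°rxn = -245.3 kcal

(1) as written (H2O(l) already on the product side): -68.3 kcal
(2) × 2 (scale by 2 for the 2 CO2(g)): (2)·(-94.0) = -188.0 kcal
(3) reversed and × 2 (reverse to put CH3NH2(g) on the reactant side; scale by 2 for the 2 CH3NH2(g)): (-2)·(-5.5) = +11.0 kcal
(4): not needed (NO(g) appears nowhere else).
ΔH°rxn = (1)·(-68.3) + (2)·(-94.0) + (-2)·(-5.5) = -245.3 kcal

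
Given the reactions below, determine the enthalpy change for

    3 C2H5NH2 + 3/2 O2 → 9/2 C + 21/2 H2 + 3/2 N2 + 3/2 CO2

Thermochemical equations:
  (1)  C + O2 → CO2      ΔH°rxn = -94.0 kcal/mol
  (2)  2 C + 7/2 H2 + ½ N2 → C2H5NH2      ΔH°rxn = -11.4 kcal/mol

(1) × 3/2 (scale by 3/2 for the 3/2 CO2): (3/2)·(-94.0) = -141.0 kcal/mol
(2) reversed and × 3 (C2H5NH2 must end up as a reactant; ×3 to match 3 C2H5NH2 in the target): (-3)·(-11.4) = +34.2 kcal/mol
Since enthalpy is a state function, ΔH°rxn = (3/2)·(-94.0) + (-3)·(-11.4) = -106.8 kcal/mol

ΔH°rxn = -106.8 kcal/mol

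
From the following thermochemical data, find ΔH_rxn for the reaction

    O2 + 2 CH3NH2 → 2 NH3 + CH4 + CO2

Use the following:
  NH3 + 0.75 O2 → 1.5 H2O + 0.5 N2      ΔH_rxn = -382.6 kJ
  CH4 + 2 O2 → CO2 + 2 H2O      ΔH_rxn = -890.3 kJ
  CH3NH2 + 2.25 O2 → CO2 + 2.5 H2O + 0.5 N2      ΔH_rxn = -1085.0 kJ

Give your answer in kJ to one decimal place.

equation 1 reversed and × 2: (-2)·(-382.6) = +765.2 kJ
equation 2 reversed: +890.3 kJ
equation 3 × 2: (2)·(-1085.0) = -2170.0 kJ
Combining the equations, ΔH_rxn = (+765.2) + (+890.3) + (-2170.0) = -514.5 kJ

ΔH_rxn = -514.5 kJ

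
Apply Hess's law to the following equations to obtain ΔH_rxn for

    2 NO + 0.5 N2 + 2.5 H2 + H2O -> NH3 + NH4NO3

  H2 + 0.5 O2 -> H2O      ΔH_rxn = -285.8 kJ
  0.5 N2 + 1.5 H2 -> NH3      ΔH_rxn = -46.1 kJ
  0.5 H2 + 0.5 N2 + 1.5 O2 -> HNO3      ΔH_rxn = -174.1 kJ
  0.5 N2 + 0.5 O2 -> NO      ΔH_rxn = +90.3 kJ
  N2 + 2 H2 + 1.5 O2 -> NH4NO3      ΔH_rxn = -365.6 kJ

equation 1 reversed (reverse to put H2O on the reactant side): +285.8 kJ
equation 2 as written (NH3 already on the product side): -46.1 kJ
equation 3: not needed (HNO3 appears nowhere else).
equation 4 reversed and × 2 (NO must end up as a reactant; ×2 to match 2 NO in the target): (-2)·(+90.3) = -180.6 kJ
equation 5 as written (NH4NO3 already on the product side): -365.6 kJ
ΔH_rxn = (-1)·(-285.8) + (1)·(-46.1) + (-2)·(+90.3) + (1)·(-365.6) = -306.5 kJ

ΔH_rxn = -306.5 kJ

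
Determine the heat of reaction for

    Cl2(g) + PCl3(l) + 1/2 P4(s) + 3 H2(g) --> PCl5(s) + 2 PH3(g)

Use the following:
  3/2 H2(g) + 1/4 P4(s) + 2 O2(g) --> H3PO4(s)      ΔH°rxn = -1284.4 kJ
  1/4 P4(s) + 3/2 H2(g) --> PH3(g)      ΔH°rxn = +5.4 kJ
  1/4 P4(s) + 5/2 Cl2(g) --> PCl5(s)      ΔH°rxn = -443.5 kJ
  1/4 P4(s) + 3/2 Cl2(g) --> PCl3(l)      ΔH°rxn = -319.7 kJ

equation 1: not needed.
equation 2 × 2: (2)·(+5.4) = +10.8 kJ
equation 3 as written: -443.5 kJ
equation 4 reversed: +319.7 kJ
Summing the manipulated equations, ΔH°rxn = (2)·(+5.4) + (1)·(-443.5) + (-1)·(-319.7) = -113.0 kJ

ΔH°rxn = -113.0 kJ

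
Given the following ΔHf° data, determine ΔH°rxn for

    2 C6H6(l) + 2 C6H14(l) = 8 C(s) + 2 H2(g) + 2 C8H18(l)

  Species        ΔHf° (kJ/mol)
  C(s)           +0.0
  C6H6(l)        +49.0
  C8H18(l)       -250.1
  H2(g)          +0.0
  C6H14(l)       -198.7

ΔH°rxn = -200.8 kJ/mol

Products: 8·(+0.0) + 2·(+0.0) + 2·(-250.1) = -500.2
Reactants: 2·(+49.0) + 2·(-198.7) = -299.4
ΔH°rxn = (-500.2) − (-299.4) = -200.8 kJ/mol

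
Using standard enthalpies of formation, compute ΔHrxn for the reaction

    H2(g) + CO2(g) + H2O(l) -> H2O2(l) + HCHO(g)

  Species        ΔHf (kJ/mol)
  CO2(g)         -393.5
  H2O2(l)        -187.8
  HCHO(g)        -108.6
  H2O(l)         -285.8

ΔHrxn = 382.9 kJ/mol

Products: 1·(-187.8) + 1·(-108.6) = -296.4
Reactants: 1·(+0.0) + 1·(-393.5) + 1·(-285.8) = -679.3
ΔHrxn = (-296.4) − (-679.3) = 382.9 kJ/mol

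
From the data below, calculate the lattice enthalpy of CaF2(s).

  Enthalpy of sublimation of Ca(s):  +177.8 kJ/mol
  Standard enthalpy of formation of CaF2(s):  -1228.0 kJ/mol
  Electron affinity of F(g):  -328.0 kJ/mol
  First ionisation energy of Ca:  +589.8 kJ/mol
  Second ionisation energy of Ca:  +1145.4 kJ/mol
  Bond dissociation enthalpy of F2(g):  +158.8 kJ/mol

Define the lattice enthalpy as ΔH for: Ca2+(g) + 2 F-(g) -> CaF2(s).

U = -2643.8 kJ/mol

ΔHf° = 1·ΔHsub + 1·(ΣIE) + 1·D(F2) + 2·EA + U
-1228.0 = 1·(+177.8) + 1·(+1735.2) + 1·(+158.8) + 2·(-328.0) + U
U = -1228.0 − (+1415.8) = -2643.8 kJ/mol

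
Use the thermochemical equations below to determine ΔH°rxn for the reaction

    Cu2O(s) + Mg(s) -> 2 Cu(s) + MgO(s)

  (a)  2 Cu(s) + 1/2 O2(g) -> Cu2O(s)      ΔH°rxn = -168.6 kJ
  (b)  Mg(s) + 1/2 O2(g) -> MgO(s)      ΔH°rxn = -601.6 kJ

ΔH°rxn = -433.0 kJ

(a) reversed (reverse to put Cu2O(s) on the reactant side): +168.6 kJ
(b) as written (MgO(s) already on the product side): -601.6 kJ
Since enthalpy is a state function, ΔH°rxn = (-1)·(-168.6) + (1)·(-601.6) = -433.0 kJ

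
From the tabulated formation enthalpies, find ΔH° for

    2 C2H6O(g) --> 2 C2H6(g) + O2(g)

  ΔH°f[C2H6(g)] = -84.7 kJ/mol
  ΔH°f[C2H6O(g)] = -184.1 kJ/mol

ΔH° = 198.8 kJ/mol

Products: 2·(-84.7) + 1·(+0.0) = -169.4
Reactants: 2·(-184.1) = -368.2
ΔH° = (-169.4) − (-368.2) = 198.8 kJ/mol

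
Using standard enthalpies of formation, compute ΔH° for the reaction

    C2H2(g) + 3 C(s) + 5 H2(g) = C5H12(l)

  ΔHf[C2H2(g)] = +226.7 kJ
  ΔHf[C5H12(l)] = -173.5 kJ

ΔH° = -400.2 kJ

ΔH°rxn = Σ nΔHf°(products) − Σ nΔHf°(reactants).
Products: 1·(-173.5) = -173.5
Reactants: 1·(+226.7) + 3·(+0.0) + 5·(+0.0) = +226.7
ΔH° = (-173.5) − (+226.7) = -400.2 kJ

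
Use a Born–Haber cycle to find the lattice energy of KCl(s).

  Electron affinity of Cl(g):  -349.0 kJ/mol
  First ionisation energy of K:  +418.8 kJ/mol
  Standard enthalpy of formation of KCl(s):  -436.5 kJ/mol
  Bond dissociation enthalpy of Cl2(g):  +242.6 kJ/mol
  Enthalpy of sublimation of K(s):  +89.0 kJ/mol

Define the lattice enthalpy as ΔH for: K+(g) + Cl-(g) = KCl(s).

ΔHf° = 1·ΔHsub + 1·(ΣIE) + 1/2·D(Cl2) + 1·EA + U
-436.5 = 1·(+89.0) + 1·(+418.8) + 1/2·(+242.6) + 1·(-349.0) + U
U = -436.5 − (+280.1) = -716.6 kJ/mol

U = -716.6 kJ/mol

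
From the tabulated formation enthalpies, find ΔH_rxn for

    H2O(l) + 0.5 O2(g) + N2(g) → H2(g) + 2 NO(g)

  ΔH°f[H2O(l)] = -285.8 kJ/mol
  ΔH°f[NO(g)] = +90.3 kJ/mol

Products: 1·(+0.0) + 2·(+90.3) = +180.6
Reactants: 1·(-285.8) + 1/2·(+0.0) + 1·(+0.0) = -285.8
ΔH_rxn = (+180.6) − (-285.8) = 466.4 kJ/mol

ΔH_rxn = 466.4 kJ/mol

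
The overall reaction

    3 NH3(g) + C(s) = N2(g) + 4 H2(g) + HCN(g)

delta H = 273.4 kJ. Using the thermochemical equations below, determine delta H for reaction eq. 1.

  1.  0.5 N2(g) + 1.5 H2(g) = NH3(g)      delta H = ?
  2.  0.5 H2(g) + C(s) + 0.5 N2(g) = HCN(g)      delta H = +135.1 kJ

eq. 1 reversed and × 3: contributes −3·x
eq. 2 as written: +135.1 kJ
+273.4 = (+135.1) − 3·x
x = (+273.4 − (+135.1)) / (-3) = -46.1 kJ

delta H = -46.1 kJ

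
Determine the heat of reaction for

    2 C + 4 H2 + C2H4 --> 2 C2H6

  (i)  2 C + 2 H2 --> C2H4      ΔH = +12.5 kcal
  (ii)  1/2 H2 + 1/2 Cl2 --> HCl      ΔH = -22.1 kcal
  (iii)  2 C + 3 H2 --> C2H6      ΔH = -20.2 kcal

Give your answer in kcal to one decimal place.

(i) reversed (reverse to put C2H4 on the reactant side): -12.5 kcal
(ii): not needed (Cl2 appears nowhere else).
(iii) × 2 (×2 to match 2 C2H6 in the target): (2)·(-20.2) = -40.4 kcal
ΔH = (-1)·(+12.5) + (2)·(-20.2) = -52.9 kcal

ΔH = -52.9 kcal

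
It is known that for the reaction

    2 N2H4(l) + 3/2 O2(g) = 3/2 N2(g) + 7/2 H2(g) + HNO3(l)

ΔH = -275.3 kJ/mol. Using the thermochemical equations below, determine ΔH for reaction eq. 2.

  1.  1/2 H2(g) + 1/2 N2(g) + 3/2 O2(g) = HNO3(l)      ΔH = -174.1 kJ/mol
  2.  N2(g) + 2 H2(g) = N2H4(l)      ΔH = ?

ΔH = 50.6 kJ/mol

eq. 1 as written: -174.1 kJ/mol
eq. 2 reversed and × 2: contributes −2·x
-275.3 = (-174.1) − 2·x
x = (-275.3 − (-174.1)) / (-2) = 50.6 kJ/mol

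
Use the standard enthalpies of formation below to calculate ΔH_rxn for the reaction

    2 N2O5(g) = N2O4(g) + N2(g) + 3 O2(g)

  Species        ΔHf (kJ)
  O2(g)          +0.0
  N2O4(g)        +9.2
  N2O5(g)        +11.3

ΔH°rxn = Σ nΔHf°(products) − Σ nΔHf°(reactants).
Products: 1·(+9.2) + 1·(+0.0) + 3·(+0.0) = +9.2
Reactants: 2·(+11.3) = +22.6
ΔH_rxn = (+9.2) − (+22.6) = -13.4 kJ

ΔH_rxn = -13.4 kJ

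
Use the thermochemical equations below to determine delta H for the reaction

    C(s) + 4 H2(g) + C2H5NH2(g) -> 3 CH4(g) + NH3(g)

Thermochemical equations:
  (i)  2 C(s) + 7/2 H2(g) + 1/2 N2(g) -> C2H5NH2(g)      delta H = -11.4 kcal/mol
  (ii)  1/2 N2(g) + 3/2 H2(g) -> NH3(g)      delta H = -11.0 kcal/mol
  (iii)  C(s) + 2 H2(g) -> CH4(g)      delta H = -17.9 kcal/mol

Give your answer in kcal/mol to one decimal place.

(i) reversed: +11.4 kcal/mol
(ii) as written: -11.0 kcal/mol
(iii) × 3: (3)·(-17.9) = -53.7 kcal/mol
Summing the manipulated equations, delta H = (-1)·(-11.4) + (1)·(-11.0) + (3)·(-17.9) = -53.3 kcal/mol

delta H = -53.3 kcal/mol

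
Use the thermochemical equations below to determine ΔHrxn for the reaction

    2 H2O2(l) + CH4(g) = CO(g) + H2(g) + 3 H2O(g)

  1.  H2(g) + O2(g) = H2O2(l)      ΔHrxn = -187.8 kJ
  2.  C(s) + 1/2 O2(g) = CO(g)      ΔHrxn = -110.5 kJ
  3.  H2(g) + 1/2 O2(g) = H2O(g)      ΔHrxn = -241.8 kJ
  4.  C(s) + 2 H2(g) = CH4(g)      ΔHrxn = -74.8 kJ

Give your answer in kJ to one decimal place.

eq. 1 reversed and × 2: (-2)·(-187.8) = +375.6 kJ
eq. 2 as written: -110.5 kJ
eq. 3 × 3: (3)·(-241.8) = -725.4 kJ
eq. 4 reversed: +74.8 kJ
ΔHrxn = (-2)·(-187.8) + (1)·(-110.5) + (3)·(-241.8) + (-1)·(-74.8) = -385.5 kJ

ΔHrxn = -385.5 kJ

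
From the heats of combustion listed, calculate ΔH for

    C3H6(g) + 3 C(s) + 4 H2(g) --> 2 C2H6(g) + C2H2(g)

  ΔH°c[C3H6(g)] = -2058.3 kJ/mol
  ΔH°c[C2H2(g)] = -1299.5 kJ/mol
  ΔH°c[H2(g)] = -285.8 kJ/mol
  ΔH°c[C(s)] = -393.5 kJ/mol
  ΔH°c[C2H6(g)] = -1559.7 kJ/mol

Using ΔH = Σ nΔHc°(reactants) − Σ nΔHc°(products):
= [1·(-2058.3) + 3·(-393.5) + 4·(-285.8)] − [2·(-1559.7) + 1·(-1299.5)]
= 36.9 kJ/mol

ΔH = 36.9 kJ/mol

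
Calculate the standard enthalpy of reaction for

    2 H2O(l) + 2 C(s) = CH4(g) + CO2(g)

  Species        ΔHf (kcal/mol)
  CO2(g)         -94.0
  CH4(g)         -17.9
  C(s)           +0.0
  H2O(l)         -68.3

Products: 1·(-17.9) + 1·(-94.0) = -111.9
Reactants: 2·(-68.3) + 2·(+0.0) = -136.6
ΔH° = (-111.9) − (-136.6) = 24.7 kcal/mol

ΔH° = 24.7 kcal/mol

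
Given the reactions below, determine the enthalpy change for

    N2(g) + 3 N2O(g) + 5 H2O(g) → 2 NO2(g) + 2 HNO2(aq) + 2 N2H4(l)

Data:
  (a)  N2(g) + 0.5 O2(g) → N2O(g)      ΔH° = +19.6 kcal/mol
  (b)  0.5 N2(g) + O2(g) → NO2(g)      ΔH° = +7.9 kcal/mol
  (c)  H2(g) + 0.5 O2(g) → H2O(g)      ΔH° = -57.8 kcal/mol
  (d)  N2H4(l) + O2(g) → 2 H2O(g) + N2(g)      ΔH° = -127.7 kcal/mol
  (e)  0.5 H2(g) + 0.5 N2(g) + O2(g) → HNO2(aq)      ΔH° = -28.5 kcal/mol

ΔH° = 213.2 kcal/mol

(a) reversed and × 3: (-3)·(+19.6) = -58.8 kcal/mol
(b) × 2: (2)·(+7.9) = +15.8 kcal/mol
(c) reversed: +57.8 kcal/mol
(d) reversed and × 2: (-2)·(-127.7) = +255.4 kcal/mol
(e) × 2: (2)·(-28.5) = -57.0 kcal/mol
ΔH° = (-58.8) + (+15.8) + (+57.8) + (+255.4) + (-57.0) = 213.2 kcal/mol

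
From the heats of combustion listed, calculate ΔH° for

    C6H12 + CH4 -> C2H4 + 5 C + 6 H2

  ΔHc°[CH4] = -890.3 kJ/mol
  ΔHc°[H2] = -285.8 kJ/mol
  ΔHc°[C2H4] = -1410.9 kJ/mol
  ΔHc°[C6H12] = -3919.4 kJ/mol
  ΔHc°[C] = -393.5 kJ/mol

With combustion enthalpies, reactants minus products:
= [1·(-3919.4) + 1·(-890.3)] − [1·(-1410.9) + 5·(-393.5) + 6·(-285.8)]
= 283.5 kJ/mol

ΔH° = 283.5 kJ/mol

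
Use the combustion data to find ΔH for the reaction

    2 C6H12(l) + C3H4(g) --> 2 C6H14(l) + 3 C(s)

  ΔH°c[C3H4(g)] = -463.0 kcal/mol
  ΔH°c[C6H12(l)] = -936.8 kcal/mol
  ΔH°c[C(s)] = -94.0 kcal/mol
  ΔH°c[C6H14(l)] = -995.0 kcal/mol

With combustion enthalpies, reactants minus products:
= [2·(-936.8) + 1·(-463.0)] − [2·(-995.0) + 3·(-94.0)]
= -64.6 kcal/mol

ΔH = -64.6 kcal/mol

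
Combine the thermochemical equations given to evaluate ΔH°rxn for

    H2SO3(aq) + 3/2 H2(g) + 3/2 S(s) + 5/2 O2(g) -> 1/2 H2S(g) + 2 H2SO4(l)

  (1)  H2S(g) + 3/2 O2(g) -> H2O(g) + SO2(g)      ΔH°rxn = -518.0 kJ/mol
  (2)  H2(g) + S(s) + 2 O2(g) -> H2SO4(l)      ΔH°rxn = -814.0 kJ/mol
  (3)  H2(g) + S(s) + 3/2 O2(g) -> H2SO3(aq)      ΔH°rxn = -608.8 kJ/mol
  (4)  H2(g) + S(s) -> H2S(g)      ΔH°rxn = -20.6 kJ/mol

(1): not needed (SO2(g) appears nowhere else).
(2) × 2 (scale by 2 for the 2 H2SO4(l)): (2)·(-814.0) = -1628.0 kJ/mol
(3) reversed (reverse to put H2SO3(aq) on the reactant side): +608.8 kJ/mol
(4) × 1/2: (1/2)·(-20.6) = -10.3 kJ/mol
Combining the equations, ΔH°rxn = (2)·(-814.0) + (-1)·(-608.8) + (1/2)·(-20.6) = -1029.5 kJ/mol

ΔH°rxn = -1029.5 kJ/mol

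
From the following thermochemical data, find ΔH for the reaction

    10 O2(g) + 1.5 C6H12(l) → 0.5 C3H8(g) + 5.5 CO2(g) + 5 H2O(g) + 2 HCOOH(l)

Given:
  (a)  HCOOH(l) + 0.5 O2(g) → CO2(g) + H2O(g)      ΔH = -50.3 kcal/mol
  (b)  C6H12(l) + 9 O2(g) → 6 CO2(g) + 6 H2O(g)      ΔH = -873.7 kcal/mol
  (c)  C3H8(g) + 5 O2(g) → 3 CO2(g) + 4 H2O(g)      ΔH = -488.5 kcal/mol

ΔH = -965.7 kcal/mol

(a) reversed and × 2: (-2)·(-50.3) = +100.6 kcal/mol
(b) × 3/2: (3/2)·(-873.7) = -1310.55 kcal/mol
(c) reversed and × 1/2: (-1/2)·(-488.5) = +244.25 kcal/mol
Since enthalpy is a state function, ΔH = (-2)·(-50.3) + (3/2)·(-873.7) + (-1/2)·(-488.5) = -965.7 kcal/mol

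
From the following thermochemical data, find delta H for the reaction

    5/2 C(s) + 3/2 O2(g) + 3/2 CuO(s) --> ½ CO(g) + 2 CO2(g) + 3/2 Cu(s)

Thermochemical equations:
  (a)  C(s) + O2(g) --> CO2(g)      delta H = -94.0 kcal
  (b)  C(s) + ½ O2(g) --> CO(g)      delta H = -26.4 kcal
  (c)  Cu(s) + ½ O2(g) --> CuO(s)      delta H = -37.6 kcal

(a) × 2 (×2 to match 2 CO2(g) in the target): (2)·(-94.0) = -188.0 kcal
(b) × 1/2 (×1/2 to match 1/2 CO(g) in the target): (1/2)·(-26.4) = -13.2 kcal
(c) reversed and × 3/2 (CuO(s) must end up as a reactant; ×3/2 to match 3/2 CuO(s) in the target): (-3/2)·(-37.6) = +56.4 kcal
Since enthalpy is a state function, delta H = (-188.0) + (-13.2) + (+56.4) = -144.8 kcal

delta H = -144.8 kcal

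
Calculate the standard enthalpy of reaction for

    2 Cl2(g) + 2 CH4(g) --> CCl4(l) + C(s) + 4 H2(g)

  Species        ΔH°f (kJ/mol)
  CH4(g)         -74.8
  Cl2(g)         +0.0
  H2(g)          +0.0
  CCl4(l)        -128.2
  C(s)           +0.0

ΔHrxn = 21.4 kJ/mol

Products: 1·(-128.2) + 1·(+0.0) + 4·(+0.0) = -128.2
Reactants: 2·(+0.0) + 2·(-74.8) = -149.6
ΔHrxn = (-128.2) − (-149.6) = 21.4 kJ/mol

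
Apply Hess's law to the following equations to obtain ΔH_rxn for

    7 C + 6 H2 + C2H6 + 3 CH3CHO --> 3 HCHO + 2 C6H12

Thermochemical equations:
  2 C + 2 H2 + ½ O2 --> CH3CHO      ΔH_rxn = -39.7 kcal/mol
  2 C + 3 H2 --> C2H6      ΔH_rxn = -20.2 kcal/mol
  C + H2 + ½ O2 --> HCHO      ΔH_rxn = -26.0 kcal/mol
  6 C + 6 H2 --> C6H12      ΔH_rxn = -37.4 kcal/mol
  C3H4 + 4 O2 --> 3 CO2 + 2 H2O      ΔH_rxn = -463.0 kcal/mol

equation 1 reversed and × 3: (-3)·(-39.7) = +119.1 kcal/mol
equation 2 reversed: +20.2 kcal/mol
equation 3 × 3: (3)·(-26.0) = -78.0 kcal/mol
equation 4 × 2: (2)·(-37.4) = -74.8 kcal/mol
equation 5: not needed.
ΔH_rxn = (+119.1) + (+20.2) + (-78.0) + (-74.8) = -13.5 kcal/mol

ΔH_rxn = -13.5 kcal/mol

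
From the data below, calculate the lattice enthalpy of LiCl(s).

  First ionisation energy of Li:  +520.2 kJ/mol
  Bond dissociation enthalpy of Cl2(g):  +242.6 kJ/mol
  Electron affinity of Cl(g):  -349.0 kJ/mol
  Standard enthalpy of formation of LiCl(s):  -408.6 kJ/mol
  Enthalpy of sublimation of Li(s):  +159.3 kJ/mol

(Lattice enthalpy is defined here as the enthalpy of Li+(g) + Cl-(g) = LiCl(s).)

ΔHf° = 1·ΔHsub + 1·(ΣIE) + 1/2·D(Cl2) + 1·EA + U
-408.6 = 1·(+159.3) + 1·(+520.2) + 1/2·(+242.6) + 1·(-349.0) + U
U = -408.6 − (+451.8) = -860.4 kJ/mol

U = -860.4 kJ/mol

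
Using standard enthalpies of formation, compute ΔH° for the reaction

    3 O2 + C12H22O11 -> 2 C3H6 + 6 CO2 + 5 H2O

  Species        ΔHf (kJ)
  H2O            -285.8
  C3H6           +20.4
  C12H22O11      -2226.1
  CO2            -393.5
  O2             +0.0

Products: 2·(+20.4) + 6·(-393.5) + 5·(-285.8) = -3749.2
Reactants: 3·(+0.0) + 1·(-2226.1) = -2226.1
ΔH° = (-3749.2) − (-2226.1) = -1523.1 kJ

ΔH° = -1523.1 kJ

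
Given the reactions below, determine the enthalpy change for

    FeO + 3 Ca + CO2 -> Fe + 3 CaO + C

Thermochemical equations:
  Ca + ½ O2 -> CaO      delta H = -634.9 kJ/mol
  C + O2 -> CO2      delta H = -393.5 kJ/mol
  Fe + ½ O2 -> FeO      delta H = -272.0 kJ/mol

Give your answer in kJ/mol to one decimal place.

equation 1 × 3: (3)·(-634.9) = -1904.7 kJ/mol
equation 2 reversed: +393.5 kJ/mol
equation 3 reversed: +272.0 kJ/mol
delta H = (-1904.7) + (+393.5) + (+272.0) = -1239.2 kJ/mol

delta H = -1239.2 kJ/mol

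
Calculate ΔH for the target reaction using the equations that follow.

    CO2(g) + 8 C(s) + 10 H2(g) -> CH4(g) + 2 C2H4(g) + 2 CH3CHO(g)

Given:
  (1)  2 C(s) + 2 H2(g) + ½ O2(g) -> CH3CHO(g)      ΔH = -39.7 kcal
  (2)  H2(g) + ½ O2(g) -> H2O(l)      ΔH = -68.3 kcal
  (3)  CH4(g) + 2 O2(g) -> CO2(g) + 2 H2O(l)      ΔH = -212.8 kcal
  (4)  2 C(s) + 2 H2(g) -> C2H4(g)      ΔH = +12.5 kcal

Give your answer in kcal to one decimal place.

ΔH = 21.8 kcal

(1) × 2: (2)·(-39.7) = -79.4 kcal
(2) × 2: (2)·(-68.3) = -136.6 kcal
(3) reversed: +212.8 kcal
(4) × 2: (2)·(+12.5) = +25.0 kcal
Since enthalpy is a state function, ΔH = (-79.4) + (-136.6) + (+212.8) + (+25.0) = 21.8 kcal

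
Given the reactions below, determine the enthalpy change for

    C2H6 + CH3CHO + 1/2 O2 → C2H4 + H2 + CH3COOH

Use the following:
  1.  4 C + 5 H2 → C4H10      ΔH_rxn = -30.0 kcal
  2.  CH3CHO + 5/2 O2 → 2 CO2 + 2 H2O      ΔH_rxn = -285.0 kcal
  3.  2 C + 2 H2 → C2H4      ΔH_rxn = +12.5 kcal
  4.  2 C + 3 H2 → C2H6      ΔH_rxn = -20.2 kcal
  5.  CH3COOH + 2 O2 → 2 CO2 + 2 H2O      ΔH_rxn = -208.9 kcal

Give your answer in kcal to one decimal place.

ΔH_rxn = -43.4 kcal

eq. 1: not needed (C4H10 appears nowhere else).
eq. 2 as written (CH3CHO already on the reactant side): -285.0 kcal
eq. 3 as written (C2H4 already on the product side): +12.5 kcal
eq. 4 reversed (reverse to put C2H6 on the reactant side): +20.2 kcal
eq. 5 reversed (CH3COOH must end up as a product): +208.9 kcal
ΔH_rxn = (-285.0) + (+12.5) + (+20.2) + (+208.9) = -43.4 kcal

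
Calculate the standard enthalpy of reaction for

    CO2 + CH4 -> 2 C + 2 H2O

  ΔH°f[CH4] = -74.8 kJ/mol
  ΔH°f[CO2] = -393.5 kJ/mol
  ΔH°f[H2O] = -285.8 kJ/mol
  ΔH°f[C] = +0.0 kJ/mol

ΔHrxn = -103.3 kJ/mol

Products: 2·(+0.0) + 2·(-285.8) = -571.6
Reactants: 1·(-393.5) + 1·(-74.8) = -468.3
ΔHrxn = (-571.6) − (-468.3) = -103.3 kJ/mol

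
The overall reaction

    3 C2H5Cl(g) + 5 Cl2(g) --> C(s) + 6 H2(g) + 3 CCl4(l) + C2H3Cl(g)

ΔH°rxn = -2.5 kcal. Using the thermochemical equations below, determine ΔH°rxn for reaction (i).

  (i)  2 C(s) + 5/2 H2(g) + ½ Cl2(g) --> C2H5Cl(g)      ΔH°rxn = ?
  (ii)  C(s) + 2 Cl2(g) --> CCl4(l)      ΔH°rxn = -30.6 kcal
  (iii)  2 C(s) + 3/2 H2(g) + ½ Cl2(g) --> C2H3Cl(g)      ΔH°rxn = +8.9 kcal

(i) reversed and × 3: contributes −3·x
(ii) × 3: (3)·(-30.6) = -91.8 kcal
(iii) as written: +8.9 kcal
-2.5 = (-91.8) + (+8.9) − 3·x
x = (-2.5 − (-82.9)) / (-3) = -26.8 kcal

ΔH°rxn = -26.8 kcal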